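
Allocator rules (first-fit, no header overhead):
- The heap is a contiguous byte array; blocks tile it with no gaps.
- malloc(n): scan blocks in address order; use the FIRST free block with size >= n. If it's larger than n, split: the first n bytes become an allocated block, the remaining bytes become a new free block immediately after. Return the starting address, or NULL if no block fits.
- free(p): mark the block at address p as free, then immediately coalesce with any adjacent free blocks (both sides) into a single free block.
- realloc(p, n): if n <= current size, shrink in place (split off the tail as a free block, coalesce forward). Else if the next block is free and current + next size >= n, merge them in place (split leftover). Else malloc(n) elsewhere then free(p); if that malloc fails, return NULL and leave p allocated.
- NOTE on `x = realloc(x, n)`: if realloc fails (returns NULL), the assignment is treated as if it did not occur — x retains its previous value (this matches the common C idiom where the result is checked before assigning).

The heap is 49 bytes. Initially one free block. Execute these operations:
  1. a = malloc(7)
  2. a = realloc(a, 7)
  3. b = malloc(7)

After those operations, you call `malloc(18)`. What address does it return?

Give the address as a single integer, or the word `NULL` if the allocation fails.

Answer: 14

Derivation:
Op 1: a = malloc(7) -> a = 0; heap: [0-6 ALLOC][7-48 FREE]
Op 2: a = realloc(a, 7) -> a = 0; heap: [0-6 ALLOC][7-48 FREE]
Op 3: b = malloc(7) -> b = 7; heap: [0-6 ALLOC][7-13 ALLOC][14-48 FREE]
malloc(18): first-fit scan over [0-6 ALLOC][7-13 ALLOC][14-48 FREE] -> 14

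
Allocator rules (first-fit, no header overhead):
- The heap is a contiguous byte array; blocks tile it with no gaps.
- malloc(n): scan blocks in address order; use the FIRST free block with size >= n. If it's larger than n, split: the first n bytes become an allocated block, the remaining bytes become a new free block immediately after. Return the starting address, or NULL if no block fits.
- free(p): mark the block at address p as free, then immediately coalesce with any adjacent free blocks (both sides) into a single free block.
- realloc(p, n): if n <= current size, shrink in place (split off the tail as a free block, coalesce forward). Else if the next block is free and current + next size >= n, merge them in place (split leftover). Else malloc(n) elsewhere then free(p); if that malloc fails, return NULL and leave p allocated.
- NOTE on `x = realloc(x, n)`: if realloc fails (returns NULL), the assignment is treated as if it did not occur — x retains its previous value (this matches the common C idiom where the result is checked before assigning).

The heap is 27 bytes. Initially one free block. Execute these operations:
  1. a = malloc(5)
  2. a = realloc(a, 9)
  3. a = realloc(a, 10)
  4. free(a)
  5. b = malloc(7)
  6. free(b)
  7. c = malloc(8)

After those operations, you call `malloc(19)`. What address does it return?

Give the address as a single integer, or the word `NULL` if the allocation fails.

Op 1: a = malloc(5) -> a = 0; heap: [0-4 ALLOC][5-26 FREE]
Op 2: a = realloc(a, 9) -> a = 0; heap: [0-8 ALLOC][9-26 FREE]
Op 3: a = realloc(a, 10) -> a = 0; heap: [0-9 ALLOC][10-26 FREE]
Op 4: free(a) -> (freed a); heap: [0-26 FREE]
Op 5: b = malloc(7) -> b = 0; heap: [0-6 ALLOC][7-26 FREE]
Op 6: free(b) -> (freed b); heap: [0-26 FREE]
Op 7: c = malloc(8) -> c = 0; heap: [0-7 ALLOC][8-26 FREE]
malloc(19): first-fit scan over [0-7 ALLOC][8-26 FREE] -> 8

Answer: 8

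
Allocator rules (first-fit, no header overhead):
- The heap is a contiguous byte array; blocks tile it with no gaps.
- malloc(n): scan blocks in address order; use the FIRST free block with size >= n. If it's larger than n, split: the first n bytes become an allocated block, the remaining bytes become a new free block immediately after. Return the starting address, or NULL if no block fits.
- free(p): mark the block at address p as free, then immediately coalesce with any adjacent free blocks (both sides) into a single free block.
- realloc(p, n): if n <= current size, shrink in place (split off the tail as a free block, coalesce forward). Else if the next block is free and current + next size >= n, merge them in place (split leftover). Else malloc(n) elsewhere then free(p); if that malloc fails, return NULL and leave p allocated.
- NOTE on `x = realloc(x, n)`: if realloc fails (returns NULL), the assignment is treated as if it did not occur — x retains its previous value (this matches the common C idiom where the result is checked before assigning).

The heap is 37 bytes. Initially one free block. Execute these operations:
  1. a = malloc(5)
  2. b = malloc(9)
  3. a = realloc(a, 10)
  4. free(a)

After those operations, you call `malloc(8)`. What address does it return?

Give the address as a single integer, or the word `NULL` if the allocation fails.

Op 1: a = malloc(5) -> a = 0; heap: [0-4 ALLOC][5-36 FREE]
Op 2: b = malloc(9) -> b = 5; heap: [0-4 ALLOC][5-13 ALLOC][14-36 FREE]
Op 3: a = realloc(a, 10) -> a = 14; heap: [0-4 FREE][5-13 ALLOC][14-23 ALLOC][24-36 FREE]
Op 4: free(a) -> (freed a); heap: [0-4 FREE][5-13 ALLOC][14-36 FREE]
malloc(8): first-fit scan over [0-4 FREE][5-13 ALLOC][14-36 FREE] -> 14

Answer: 14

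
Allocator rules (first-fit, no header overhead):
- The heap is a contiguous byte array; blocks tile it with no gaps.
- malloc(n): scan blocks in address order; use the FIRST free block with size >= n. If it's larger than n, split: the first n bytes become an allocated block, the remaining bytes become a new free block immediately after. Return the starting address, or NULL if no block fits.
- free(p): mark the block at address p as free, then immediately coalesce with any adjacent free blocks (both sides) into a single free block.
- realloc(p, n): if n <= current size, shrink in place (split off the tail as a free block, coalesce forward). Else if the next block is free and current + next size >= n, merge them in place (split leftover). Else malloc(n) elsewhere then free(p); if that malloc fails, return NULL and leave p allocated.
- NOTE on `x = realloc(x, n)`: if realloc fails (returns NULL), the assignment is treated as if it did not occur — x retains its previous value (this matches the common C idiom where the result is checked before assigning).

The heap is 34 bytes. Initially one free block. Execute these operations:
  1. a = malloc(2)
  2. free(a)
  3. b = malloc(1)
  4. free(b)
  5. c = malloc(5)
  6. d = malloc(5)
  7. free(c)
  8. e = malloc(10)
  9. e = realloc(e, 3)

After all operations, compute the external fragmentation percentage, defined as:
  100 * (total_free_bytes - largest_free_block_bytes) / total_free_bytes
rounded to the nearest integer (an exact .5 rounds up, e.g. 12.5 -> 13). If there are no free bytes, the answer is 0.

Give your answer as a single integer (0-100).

Op 1: a = malloc(2) -> a = 0; heap: [0-1 ALLOC][2-33 FREE]
Op 2: free(a) -> (freed a); heap: [0-33 FREE]
Op 3: b = malloc(1) -> b = 0; heap: [0-0 ALLOC][1-33 FREE]
Op 4: free(b) -> (freed b); heap: [0-33 FREE]
Op 5: c = malloc(5) -> c = 0; heap: [0-4 ALLOC][5-33 FREE]
Op 6: d = malloc(5) -> d = 5; heap: [0-4 ALLOC][5-9 ALLOC][10-33 FREE]
Op 7: free(c) -> (freed c); heap: [0-4 FREE][5-9 ALLOC][10-33 FREE]
Op 8: e = malloc(10) -> e = 10; heap: [0-4 FREE][5-9 ALLOC][10-19 ALLOC][20-33 FREE]
Op 9: e = realloc(e, 3) -> e = 10; heap: [0-4 FREE][5-9 ALLOC][10-12 ALLOC][13-33 FREE]
Free blocks: [5 21] total_free=26 largest=21 -> 100*(26-21)/26 = 500/26 ≈ 19.231 -> rounds to 19

Answer: 19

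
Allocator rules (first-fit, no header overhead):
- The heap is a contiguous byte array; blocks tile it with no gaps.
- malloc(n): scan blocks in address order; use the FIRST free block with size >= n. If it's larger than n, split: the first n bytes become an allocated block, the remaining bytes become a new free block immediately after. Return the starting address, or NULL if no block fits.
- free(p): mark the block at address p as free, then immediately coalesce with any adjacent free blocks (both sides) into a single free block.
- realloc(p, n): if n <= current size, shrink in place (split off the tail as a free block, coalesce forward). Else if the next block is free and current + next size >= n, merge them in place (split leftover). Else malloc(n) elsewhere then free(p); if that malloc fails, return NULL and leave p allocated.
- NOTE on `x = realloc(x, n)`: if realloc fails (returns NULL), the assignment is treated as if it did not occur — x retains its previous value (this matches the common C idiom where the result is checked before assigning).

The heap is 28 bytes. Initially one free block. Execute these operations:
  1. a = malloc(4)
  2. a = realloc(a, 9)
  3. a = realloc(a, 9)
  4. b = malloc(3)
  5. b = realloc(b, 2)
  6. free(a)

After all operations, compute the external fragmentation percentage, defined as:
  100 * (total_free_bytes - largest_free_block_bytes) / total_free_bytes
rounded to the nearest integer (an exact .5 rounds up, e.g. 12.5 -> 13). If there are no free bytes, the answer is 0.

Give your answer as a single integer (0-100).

Op 1: a = malloc(4) -> a = 0; heap: [0-3 ALLOC][4-27 FREE]
Op 2: a = realloc(a, 9) -> a = 0; heap: [0-8 ALLOC][9-27 FREE]
Op 3: a = realloc(a, 9) -> a = 0; heap: [0-8 ALLOC][9-27 FREE]
Op 4: b = malloc(3) -> b = 9; heap: [0-8 ALLOC][9-11 ALLOC][12-27 FREE]
Op 5: b = realloc(b, 2) -> b = 9; heap: [0-8 ALLOC][9-10 ALLOC][11-27 FREE]
Op 6: free(a) -> (freed a); heap: [0-8 FREE][9-10 ALLOC][11-27 FREE]
Free blocks: [9 17] total_free=26 largest=17 -> 100*(26-17)/26 = 900/26 ≈ 34.615 -> rounds to 35

Answer: 35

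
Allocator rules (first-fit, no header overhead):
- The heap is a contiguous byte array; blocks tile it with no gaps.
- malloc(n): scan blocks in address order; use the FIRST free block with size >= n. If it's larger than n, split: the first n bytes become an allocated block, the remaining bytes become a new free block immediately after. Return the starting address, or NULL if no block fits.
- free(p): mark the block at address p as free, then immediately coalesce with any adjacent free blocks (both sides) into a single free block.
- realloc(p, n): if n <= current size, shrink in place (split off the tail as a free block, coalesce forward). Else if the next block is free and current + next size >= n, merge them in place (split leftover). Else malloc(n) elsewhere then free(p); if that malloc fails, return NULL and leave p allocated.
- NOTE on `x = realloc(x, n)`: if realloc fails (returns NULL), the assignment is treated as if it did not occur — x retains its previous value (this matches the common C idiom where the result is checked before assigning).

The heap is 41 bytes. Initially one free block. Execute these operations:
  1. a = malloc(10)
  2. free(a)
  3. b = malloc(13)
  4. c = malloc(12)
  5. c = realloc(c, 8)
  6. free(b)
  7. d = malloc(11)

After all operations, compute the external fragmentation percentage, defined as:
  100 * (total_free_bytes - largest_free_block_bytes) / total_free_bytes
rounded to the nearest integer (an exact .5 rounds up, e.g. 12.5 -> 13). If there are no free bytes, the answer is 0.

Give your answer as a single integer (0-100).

Op 1: a = malloc(10) -> a = 0; heap: [0-9 ALLOC][10-40 FREE]
Op 2: free(a) -> (freed a); heap: [0-40 FREE]
Op 3: b = malloc(13) -> b = 0; heap: [0-12 ALLOC][13-40 FREE]
Op 4: c = malloc(12) -> c = 13; heap: [0-12 ALLOC][13-24 ALLOC][25-40 FREE]
Op 5: c = realloc(c, 8) -> c = 13; heap: [0-12 ALLOC][13-20 ALLOC][21-40 FREE]
Op 6: free(b) -> (freed b); heap: [0-12 FREE][13-20 ALLOC][21-40 FREE]
Op 7: d = malloc(11) -> d = 0; heap: [0-10 ALLOC][11-12 FREE][13-20 ALLOC][21-40 FREE]
Free blocks: [2 20] total_free=22 largest=20 -> 100*(22-20)/22 = 200/22 ≈ 9.091 -> rounds to 9

Answer: 9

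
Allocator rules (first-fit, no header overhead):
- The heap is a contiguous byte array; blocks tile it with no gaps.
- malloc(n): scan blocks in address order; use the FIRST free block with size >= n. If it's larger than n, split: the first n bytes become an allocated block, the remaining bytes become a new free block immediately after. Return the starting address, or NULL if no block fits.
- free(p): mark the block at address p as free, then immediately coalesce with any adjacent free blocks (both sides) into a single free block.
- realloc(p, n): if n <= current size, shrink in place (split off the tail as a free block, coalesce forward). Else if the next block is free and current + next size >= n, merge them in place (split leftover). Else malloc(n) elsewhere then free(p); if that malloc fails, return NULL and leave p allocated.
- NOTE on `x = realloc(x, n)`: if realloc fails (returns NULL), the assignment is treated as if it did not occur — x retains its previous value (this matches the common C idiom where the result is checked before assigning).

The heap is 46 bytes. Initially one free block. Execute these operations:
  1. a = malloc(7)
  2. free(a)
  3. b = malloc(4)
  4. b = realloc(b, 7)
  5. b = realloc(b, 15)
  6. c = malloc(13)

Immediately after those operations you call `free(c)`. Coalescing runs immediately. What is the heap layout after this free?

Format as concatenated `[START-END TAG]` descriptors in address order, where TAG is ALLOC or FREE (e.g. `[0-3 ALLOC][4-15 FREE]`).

Op 1: a = malloc(7) -> a = 0; heap: [0-6 ALLOC][7-45 FREE]
Op 2: free(a) -> (freed a); heap: [0-45 FREE]
Op 3: b = malloc(4) -> b = 0; heap: [0-3 ALLOC][4-45 FREE]
Op 4: b = realloc(b, 7) -> b = 0; heap: [0-6 ALLOC][7-45 FREE]
Op 5: b = realloc(b, 15) -> b = 0; heap: [0-14 ALLOC][15-45 FREE]
Op 6: c = malloc(13) -> c = 15; heap: [0-14 ALLOC][15-27 ALLOC][28-45 FREE]
free(c): c = 15 -> block [15-27 ALLOC]; mark free, coalesce with adjacent free neighbors -> [0-14 ALLOC][15-45 FREE]

Answer: [0-14 ALLOC][15-45 FREE]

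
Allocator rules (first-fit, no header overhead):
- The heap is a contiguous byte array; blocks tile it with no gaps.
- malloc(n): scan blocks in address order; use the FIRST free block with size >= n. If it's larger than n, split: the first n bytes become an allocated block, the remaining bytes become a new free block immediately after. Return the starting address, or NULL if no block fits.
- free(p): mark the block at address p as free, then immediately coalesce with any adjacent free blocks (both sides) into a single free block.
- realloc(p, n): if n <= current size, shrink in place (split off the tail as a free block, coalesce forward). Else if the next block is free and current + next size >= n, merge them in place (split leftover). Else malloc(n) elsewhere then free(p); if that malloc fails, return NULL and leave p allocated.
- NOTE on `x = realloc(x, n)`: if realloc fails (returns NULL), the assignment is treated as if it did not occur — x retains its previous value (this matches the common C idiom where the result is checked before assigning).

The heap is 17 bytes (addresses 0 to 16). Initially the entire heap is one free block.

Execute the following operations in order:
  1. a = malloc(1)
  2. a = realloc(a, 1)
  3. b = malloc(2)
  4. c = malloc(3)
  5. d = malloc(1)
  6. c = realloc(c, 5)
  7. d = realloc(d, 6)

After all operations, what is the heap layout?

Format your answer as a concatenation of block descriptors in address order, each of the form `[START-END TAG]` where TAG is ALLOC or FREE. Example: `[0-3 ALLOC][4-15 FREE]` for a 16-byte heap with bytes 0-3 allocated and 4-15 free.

Answer: [0-0 ALLOC][1-2 ALLOC][3-5 FREE][6-6 ALLOC][7-11 ALLOC][12-16 FREE]

Derivation:
Op 1: a = malloc(1) -> a = 0; heap: [0-0 ALLOC][1-16 FREE]
Op 2: a = realloc(a, 1) -> a = 0; heap: [0-0 ALLOC][1-16 FREE]
Op 3: b = malloc(2) -> b = 1; heap: [0-0 ALLOC][1-2 ALLOC][3-16 FREE]
Op 4: c = malloc(3) -> c = 3; heap: [0-0 ALLOC][1-2 ALLOC][3-5 ALLOC][6-16 FREE]
Op 5: d = malloc(1) -> d = 6; heap: [0-0 ALLOC][1-2 ALLOC][3-5 ALLOC][6-6 ALLOC][7-16 FREE]
Op 6: c = realloc(c, 5) -> c = 7; heap: [0-0 ALLOC][1-2 ALLOC][3-5 FREE][6-6 ALLOC][7-11 ALLOC][12-16 FREE]
Op 7: d = realloc(d, 6) -> NULL (d unchanged); heap: [0-0 ALLOC][1-2 ALLOC][3-5 FREE][6-6 ALLOC][7-11 ALLOC][12-16 FREE]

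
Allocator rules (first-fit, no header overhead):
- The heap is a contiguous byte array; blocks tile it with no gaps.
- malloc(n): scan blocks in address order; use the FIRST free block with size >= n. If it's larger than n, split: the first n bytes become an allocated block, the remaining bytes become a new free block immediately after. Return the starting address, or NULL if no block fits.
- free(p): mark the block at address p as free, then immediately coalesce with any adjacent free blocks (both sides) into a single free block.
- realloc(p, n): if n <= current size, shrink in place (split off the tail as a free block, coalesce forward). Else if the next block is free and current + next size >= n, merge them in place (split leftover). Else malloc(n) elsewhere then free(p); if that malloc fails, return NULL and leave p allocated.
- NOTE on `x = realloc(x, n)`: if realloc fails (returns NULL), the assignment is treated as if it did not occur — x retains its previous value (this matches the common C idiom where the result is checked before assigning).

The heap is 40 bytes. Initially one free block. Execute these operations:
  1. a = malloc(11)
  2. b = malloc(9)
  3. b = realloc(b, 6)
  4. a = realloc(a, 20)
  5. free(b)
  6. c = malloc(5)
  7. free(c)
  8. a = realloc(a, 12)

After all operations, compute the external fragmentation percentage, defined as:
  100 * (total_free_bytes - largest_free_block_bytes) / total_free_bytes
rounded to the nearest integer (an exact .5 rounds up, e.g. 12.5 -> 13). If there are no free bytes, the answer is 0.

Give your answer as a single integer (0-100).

Answer: 39

Derivation:
Op 1: a = malloc(11) -> a = 0; heap: [0-10 ALLOC][11-39 FREE]
Op 2: b = malloc(9) -> b = 11; heap: [0-10 ALLOC][11-19 ALLOC][20-39 FREE]
Op 3: b = realloc(b, 6) -> b = 11; heap: [0-10 ALLOC][11-16 ALLOC][17-39 FREE]
Op 4: a = realloc(a, 20) -> a = 17; heap: [0-10 FREE][11-16 ALLOC][17-36 ALLOC][37-39 FREE]
Op 5: free(b) -> (freed b); heap: [0-16 FREE][17-36 ALLOC][37-39 FREE]
Op 6: c = malloc(5) -> c = 0; heap: [0-4 ALLOC][5-16 FREE][17-36 ALLOC][37-39 FREE]
Op 7: free(c) -> (freed c); heap: [0-16 FREE][17-36 ALLOC][37-39 FREE]
Op 8: a = realloc(a, 12) -> a = 17; heap: [0-16 FREE][17-28 ALLOC][29-39 FREE]
Free blocks: [17 11] total_free=28 largest=17 -> 100*(28-17)/28 = 1100/28 ≈ 39.286 -> rounds to 39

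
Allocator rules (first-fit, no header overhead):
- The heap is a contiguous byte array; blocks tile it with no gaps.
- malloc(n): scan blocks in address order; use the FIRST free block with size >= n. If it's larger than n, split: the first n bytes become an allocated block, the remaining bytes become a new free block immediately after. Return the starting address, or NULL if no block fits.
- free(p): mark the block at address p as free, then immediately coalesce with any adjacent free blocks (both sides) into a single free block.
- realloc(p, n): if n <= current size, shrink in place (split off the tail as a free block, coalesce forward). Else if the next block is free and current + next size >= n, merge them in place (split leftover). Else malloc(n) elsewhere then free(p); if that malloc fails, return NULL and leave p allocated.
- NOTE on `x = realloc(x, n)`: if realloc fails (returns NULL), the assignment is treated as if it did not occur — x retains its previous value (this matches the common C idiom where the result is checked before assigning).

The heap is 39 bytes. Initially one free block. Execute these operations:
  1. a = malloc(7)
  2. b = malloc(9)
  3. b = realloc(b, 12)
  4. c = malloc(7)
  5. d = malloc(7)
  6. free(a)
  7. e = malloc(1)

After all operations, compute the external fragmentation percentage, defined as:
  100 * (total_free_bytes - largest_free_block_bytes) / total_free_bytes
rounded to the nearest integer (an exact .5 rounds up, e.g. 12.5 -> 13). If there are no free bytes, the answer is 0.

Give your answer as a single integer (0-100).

Answer: 50

Derivation:
Op 1: a = malloc(7) -> a = 0; heap: [0-6 ALLOC][7-38 FREE]
Op 2: b = malloc(9) -> b = 7; heap: [0-6 ALLOC][7-15 ALLOC][16-38 FREE]
Op 3: b = realloc(b, 12) -> b = 7; heap: [0-6 ALLOC][7-18 ALLOC][19-38 FREE]
Op 4: c = malloc(7) -> c = 19; heap: [0-6 ALLOC][7-18 ALLOC][19-25 ALLOC][26-38 FREE]
Op 5: d = malloc(7) -> d = 26; heap: [0-6 ALLOC][7-18 ALLOC][19-25 ALLOC][26-32 ALLOC][33-38 FREE]
Op 6: free(a) -> (freed a); heap: [0-6 FREE][7-18 ALLOC][19-25 ALLOC][26-32 ALLOC][33-38 FREE]
Op 7: e = malloc(1) -> e = 0; heap: [0-0 ALLOC][1-6 FREE][7-18 ALLOC][19-25 ALLOC][26-32 ALLOC][33-38 FREE]
Free blocks: [6 6] total_free=12 largest=6 -> 100*(12-6)/12 = 600/12 = 50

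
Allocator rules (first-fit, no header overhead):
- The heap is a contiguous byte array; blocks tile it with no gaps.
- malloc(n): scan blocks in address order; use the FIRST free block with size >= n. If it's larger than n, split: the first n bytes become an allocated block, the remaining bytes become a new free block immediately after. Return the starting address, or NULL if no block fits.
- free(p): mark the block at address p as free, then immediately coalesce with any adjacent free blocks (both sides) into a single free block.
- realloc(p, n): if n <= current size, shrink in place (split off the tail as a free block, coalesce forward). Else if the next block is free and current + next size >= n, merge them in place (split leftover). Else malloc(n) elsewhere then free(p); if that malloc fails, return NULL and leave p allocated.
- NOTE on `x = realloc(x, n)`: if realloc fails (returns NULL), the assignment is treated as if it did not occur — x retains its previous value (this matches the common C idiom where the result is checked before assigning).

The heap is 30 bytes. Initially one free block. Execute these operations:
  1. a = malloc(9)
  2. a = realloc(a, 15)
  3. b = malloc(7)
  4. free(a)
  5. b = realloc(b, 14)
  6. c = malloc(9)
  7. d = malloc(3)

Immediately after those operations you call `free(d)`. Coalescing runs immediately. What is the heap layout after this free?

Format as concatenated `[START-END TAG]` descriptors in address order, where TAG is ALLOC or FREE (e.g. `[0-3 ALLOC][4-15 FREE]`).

Op 1: a = malloc(9) -> a = 0; heap: [0-8 ALLOC][9-29 FREE]
Op 2: a = realloc(a, 15) -> a = 0; heap: [0-14 ALLOC][15-29 FREE]
Op 3: b = malloc(7) -> b = 15; heap: [0-14 ALLOC][15-21 ALLOC][22-29 FREE]
Op 4: free(a) -> (freed a); heap: [0-14 FREE][15-21 ALLOC][22-29 FREE]
Op 5: b = realloc(b, 14) -> b = 15; heap: [0-14 FREE][15-28 ALLOC][29-29 FREE]
Op 6: c = malloc(9) -> c = 0; heap: [0-8 ALLOC][9-14 FREE][15-28 ALLOC][29-29 FREE]
Op 7: d = malloc(3) -> d = 9; heap: [0-8 ALLOC][9-11 ALLOC][12-14 FREE][15-28 ALLOC][29-29 FREE]
free(d): d = 9 -> block [9-11 ALLOC]; mark free, coalesce with adjacent free neighbors -> [0-8 ALLOC][9-14 FREE][15-28 ALLOC][29-29 FREE]

Answer: [0-8 ALLOC][9-14 FREE][15-28 ALLOC][29-29 FREE]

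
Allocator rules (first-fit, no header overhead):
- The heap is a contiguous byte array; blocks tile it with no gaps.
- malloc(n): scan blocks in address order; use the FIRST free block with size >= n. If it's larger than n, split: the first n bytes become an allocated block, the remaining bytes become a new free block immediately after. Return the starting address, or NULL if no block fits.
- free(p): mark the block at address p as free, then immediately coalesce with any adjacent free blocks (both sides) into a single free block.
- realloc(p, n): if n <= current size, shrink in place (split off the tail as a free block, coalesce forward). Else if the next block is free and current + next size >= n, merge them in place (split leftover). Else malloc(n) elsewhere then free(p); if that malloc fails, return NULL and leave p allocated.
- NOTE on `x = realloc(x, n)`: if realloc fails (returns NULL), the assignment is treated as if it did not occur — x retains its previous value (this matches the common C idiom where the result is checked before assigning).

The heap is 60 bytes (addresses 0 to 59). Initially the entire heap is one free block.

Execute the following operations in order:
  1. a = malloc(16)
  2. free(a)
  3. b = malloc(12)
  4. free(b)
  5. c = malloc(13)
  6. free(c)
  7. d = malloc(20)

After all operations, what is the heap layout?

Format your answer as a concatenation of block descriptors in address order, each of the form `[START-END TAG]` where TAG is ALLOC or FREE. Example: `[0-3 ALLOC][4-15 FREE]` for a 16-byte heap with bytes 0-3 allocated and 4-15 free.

Op 1: a = malloc(16) -> a = 0; heap: [0-15 ALLOC][16-59 FREE]
Op 2: free(a) -> (freed a); heap: [0-59 FREE]
Op 3: b = malloc(12) -> b = 0; heap: [0-11 ALLOC][12-59 FREE]
Op 4: free(b) -> (freed b); heap: [0-59 FREE]
Op 5: c = malloc(13) -> c = 0; heap: [0-12 ALLOC][13-59 FREE]
Op 6: free(c) -> (freed c); heap: [0-59 FREE]
Op 7: d = malloc(20) -> d = 0; heap: [0-19 ALLOC][20-59 FREE]

Answer: [0-19 ALLOC][20-59 FREE]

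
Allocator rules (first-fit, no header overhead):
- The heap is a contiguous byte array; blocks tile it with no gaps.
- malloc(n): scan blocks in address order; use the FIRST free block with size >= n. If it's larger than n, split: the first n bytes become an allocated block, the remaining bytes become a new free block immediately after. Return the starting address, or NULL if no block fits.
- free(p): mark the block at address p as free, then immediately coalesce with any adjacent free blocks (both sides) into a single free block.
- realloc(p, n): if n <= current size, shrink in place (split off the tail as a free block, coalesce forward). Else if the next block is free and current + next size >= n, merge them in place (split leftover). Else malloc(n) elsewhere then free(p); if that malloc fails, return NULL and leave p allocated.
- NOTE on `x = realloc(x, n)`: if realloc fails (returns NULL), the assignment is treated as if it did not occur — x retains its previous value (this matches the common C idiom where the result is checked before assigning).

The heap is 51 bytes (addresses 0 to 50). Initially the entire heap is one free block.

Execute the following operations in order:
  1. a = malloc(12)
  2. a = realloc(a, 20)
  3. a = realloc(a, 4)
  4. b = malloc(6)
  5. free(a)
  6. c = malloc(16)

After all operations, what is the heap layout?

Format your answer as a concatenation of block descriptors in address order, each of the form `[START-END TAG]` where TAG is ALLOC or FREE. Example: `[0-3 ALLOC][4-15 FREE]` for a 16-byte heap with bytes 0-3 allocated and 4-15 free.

Answer: [0-3 FREE][4-9 ALLOC][10-25 ALLOC][26-50 FREE]

Derivation:
Op 1: a = malloc(12) -> a = 0; heap: [0-11 ALLOC][12-50 FREE]
Op 2: a = realloc(a, 20) -> a = 0; heap: [0-19 ALLOC][20-50 FREE]
Op 3: a = realloc(a, 4) -> a = 0; heap: [0-3 ALLOC][4-50 FREE]
Op 4: b = malloc(6) -> b = 4; heap: [0-3 ALLOC][4-9 ALLOC][10-50 FREE]
Op 5: free(a) -> (freed a); heap: [0-3 FREE][4-9 ALLOC][10-50 FREE]
Op 6: c = malloc(16) -> c = 10; heap: [0-3 FREE][4-9 ALLOC][10-25 ALLOC][26-50 FREE]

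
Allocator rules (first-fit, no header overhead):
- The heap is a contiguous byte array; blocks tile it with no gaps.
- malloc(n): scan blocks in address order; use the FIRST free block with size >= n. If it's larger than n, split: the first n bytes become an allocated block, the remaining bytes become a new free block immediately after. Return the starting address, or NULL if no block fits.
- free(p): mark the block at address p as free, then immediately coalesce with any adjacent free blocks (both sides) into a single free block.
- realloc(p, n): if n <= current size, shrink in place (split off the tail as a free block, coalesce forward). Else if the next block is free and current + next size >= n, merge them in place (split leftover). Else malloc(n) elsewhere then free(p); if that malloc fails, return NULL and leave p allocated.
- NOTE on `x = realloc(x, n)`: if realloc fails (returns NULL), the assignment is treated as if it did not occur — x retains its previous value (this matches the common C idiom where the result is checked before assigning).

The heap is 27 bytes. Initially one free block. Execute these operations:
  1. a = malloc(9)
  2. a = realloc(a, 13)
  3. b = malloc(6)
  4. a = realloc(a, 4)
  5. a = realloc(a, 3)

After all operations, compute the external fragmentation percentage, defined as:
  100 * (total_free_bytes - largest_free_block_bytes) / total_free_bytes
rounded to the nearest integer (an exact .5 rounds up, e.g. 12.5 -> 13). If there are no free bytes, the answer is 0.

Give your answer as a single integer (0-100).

Answer: 44

Derivation:
Op 1: a = malloc(9) -> a = 0; heap: [0-8 ALLOC][9-26 FREE]
Op 2: a = realloc(a, 13) -> a = 0; heap: [0-12 ALLOC][13-26 FREE]
Op 3: b = malloc(6) -> b = 13; heap: [0-12 ALLOC][13-18 ALLOC][19-26 FREE]
Op 4: a = realloc(a, 4) -> a = 0; heap: [0-3 ALLOC][4-12 FREE][13-18 ALLOC][19-26 FREE]
Op 5: a = realloc(a, 3) -> a = 0; heap: [0-2 ALLOC][3-12 FREE][13-18 ALLOC][19-26 FREE]
Free blocks: [10 8] total_free=18 largest=10 -> 100*(18-10)/18 = 800/18 ≈ 44.444 -> rounds to 44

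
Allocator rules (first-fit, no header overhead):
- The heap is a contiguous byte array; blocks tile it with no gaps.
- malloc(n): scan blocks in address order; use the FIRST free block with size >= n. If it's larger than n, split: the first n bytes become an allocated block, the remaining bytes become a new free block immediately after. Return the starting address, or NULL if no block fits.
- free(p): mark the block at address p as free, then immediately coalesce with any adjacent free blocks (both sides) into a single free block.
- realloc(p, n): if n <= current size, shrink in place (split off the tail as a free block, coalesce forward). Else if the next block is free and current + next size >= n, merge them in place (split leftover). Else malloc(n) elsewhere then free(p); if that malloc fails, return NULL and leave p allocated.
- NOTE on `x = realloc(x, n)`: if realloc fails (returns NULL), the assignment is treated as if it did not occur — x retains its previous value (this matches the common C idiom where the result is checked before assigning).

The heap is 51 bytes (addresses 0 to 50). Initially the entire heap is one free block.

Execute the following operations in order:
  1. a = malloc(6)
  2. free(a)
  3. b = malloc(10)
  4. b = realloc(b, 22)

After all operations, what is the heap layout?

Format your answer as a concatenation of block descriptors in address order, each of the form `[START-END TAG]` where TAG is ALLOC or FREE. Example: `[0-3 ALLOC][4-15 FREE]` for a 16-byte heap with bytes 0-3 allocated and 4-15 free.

Op 1: a = malloc(6) -> a = 0; heap: [0-5 ALLOC][6-50 FREE]
Op 2: free(a) -> (freed a); heap: [0-50 FREE]
Op 3: b = malloc(10) -> b = 0; heap: [0-9 ALLOC][10-50 FREE]
Op 4: b = realloc(b, 22) -> b = 0; heap: [0-21 ALLOC][22-50 FREE]

Answer: [0-21 ALLOC][22-50 FREE]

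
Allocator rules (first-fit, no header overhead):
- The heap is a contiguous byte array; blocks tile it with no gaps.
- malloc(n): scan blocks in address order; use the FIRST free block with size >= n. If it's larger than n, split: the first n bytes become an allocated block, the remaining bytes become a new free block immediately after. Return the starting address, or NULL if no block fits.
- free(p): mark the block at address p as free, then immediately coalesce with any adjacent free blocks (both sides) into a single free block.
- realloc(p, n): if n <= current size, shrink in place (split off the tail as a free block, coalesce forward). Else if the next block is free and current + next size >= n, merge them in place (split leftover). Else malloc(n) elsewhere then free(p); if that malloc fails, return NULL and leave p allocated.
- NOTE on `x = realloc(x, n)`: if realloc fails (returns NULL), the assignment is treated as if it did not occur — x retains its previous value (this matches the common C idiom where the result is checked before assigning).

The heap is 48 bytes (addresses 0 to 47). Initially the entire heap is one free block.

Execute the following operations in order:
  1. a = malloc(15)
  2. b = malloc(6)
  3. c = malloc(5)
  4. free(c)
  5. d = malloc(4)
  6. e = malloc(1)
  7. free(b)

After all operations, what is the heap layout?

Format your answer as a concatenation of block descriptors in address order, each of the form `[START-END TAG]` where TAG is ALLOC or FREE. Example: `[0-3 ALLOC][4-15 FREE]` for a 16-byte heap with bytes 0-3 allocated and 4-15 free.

Op 1: a = malloc(15) -> a = 0; heap: [0-14 ALLOC][15-47 FREE]
Op 2: b = malloc(6) -> b = 15; heap: [0-14 ALLOC][15-20 ALLOC][21-47 FREE]
Op 3: c = malloc(5) -> c = 21; heap: [0-14 ALLOC][15-20 ALLOC][21-25 ALLOC][26-47 FREE]
Op 4: free(c) -> (freed c); heap: [0-14 ALLOC][15-20 ALLOC][21-47 FREE]
Op 5: d = malloc(4) -> d = 21; heap: [0-14 ALLOC][15-20 ALLOC][21-24 ALLOC][25-47 FREE]
Op 6: e = malloc(1) -> e = 25; heap: [0-14 ALLOC][15-20 ALLOC][21-24 ALLOC][25-25 ALLOC][26-47 FREE]
Op 7: free(b) -> (freed b); heap: [0-14 ALLOC][15-20 FREE][21-24 ALLOC][25-25 ALLOC][26-47 FREE]

Answer: [0-14 ALLOC][15-20 FREE][21-24 ALLOC][25-25 ALLOC][26-47 FREE]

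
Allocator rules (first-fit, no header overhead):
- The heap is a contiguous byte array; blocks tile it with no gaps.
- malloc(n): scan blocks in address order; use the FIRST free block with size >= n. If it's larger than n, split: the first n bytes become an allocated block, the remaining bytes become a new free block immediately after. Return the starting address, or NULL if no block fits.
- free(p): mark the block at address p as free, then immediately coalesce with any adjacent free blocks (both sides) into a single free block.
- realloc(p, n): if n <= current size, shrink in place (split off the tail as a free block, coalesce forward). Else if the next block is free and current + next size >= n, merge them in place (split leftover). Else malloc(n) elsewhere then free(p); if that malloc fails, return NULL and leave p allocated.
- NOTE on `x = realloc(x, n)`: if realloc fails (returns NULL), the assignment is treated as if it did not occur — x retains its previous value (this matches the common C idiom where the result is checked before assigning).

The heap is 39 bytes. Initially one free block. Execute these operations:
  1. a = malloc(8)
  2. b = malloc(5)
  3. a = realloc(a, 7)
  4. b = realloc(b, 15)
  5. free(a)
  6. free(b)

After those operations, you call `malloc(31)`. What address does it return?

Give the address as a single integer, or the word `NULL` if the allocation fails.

Op 1: a = malloc(8) -> a = 0; heap: [0-7 ALLOC][8-38 FREE]
Op 2: b = malloc(5) -> b = 8; heap: [0-7 ALLOC][8-12 ALLOC][13-38 FREE]
Op 3: a = realloc(a, 7) -> a = 0; heap: [0-6 ALLOC][7-7 FREE][8-12 ALLOC][13-38 FREE]
Op 4: b = realloc(b, 15) -> b = 8; heap: [0-6 ALLOC][7-7 FREE][8-22 ALLOC][23-38 FREE]
Op 5: free(a) -> (freed a); heap: [0-7 FREE][8-22 ALLOC][23-38 FREE]
Op 6: free(b) -> (freed b); heap: [0-38 FREE]
malloc(31): first-fit scan over [0-38 FREE] -> 0

Answer: 0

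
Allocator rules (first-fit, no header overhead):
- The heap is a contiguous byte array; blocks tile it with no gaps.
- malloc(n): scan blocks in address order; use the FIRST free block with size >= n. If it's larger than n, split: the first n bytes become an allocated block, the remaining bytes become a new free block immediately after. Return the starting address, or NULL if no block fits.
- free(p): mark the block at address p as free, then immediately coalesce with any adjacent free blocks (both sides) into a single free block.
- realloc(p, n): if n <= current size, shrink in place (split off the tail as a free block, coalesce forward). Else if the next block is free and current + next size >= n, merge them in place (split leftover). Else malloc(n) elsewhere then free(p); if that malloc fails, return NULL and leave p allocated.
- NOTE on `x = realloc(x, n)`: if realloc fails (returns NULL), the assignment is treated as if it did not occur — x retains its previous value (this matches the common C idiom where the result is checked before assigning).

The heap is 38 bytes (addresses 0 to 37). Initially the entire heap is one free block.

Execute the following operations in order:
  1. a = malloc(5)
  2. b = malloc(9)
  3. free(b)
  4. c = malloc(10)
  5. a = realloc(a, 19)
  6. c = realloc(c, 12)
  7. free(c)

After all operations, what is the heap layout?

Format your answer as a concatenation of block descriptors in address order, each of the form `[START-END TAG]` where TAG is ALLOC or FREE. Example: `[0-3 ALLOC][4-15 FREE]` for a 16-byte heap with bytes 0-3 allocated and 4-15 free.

Op 1: a = malloc(5) -> a = 0; heap: [0-4 ALLOC][5-37 FREE]
Op 2: b = malloc(9) -> b = 5; heap: [0-4 ALLOC][5-13 ALLOC][14-37 FREE]
Op 3: free(b) -> (freed b); heap: [0-4 ALLOC][5-37 FREE]
Op 4: c = malloc(10) -> c = 5; heap: [0-4 ALLOC][5-14 ALLOC][15-37 FREE]
Op 5: a = realloc(a, 19) -> a = 15; heap: [0-4 FREE][5-14 ALLOC][15-33 ALLOC][34-37 FREE]
Op 6: c = realloc(c, 12) -> NULL (c unchanged); heap: [0-4 FREE][5-14 ALLOC][15-33 ALLOC][34-37 FREE]
Op 7: free(c) -> (freed c); heap: [0-14 FREE][15-33 ALLOC][34-37 FREE]

Answer: [0-14 FREE][15-33 ALLOC][34-37 FREE]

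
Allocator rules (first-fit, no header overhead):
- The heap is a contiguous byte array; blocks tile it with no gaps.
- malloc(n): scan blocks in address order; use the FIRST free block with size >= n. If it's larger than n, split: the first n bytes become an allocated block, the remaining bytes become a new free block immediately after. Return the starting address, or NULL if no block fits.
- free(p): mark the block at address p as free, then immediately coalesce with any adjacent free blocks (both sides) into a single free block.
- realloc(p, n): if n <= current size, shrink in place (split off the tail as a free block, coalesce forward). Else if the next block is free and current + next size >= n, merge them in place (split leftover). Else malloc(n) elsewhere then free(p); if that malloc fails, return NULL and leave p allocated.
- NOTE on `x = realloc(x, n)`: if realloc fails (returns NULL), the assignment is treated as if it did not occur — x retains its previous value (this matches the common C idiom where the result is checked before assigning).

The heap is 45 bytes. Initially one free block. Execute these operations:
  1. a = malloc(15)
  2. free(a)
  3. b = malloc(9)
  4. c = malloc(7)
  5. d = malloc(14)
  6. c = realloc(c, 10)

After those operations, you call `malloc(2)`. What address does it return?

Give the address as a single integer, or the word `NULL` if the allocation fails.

Op 1: a = malloc(15) -> a = 0; heap: [0-14 ALLOC][15-44 FREE]
Op 2: free(a) -> (freed a); heap: [0-44 FREE]
Op 3: b = malloc(9) -> b = 0; heap: [0-8 ALLOC][9-44 FREE]
Op 4: c = malloc(7) -> c = 9; heap: [0-8 ALLOC][9-15 ALLOC][16-44 FREE]
Op 5: d = malloc(14) -> d = 16; heap: [0-8 ALLOC][9-15 ALLOC][16-29 ALLOC][30-44 FREE]
Op 6: c = realloc(c, 10) -> c = 30; heap: [0-8 ALLOC][9-15 FREE][16-29 ALLOC][30-39 ALLOC][40-44 FREE]
malloc(2): first-fit scan over [0-8 ALLOC][9-15 FREE][16-29 ALLOC][30-39 ALLOC][40-44 FREE] -> 9

Answer: 9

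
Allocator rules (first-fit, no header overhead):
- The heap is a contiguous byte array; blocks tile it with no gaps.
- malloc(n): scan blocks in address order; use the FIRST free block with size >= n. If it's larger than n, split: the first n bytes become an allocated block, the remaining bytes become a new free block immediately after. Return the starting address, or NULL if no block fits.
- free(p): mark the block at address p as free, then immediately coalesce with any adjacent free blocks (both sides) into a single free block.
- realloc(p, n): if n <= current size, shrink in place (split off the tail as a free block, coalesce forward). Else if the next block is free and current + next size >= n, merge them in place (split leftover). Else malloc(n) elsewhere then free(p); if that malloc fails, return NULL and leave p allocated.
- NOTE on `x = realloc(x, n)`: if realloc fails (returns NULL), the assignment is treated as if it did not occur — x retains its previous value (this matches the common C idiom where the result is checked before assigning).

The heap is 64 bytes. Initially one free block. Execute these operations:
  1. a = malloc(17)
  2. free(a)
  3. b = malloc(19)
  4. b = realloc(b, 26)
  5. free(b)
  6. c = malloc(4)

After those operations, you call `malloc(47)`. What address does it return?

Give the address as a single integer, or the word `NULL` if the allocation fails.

Answer: 4

Derivation:
Op 1: a = malloc(17) -> a = 0; heap: [0-16 ALLOC][17-63 FREE]
Op 2: free(a) -> (freed a); heap: [0-63 FREE]
Op 3: b = malloc(19) -> b = 0; heap: [0-18 ALLOC][19-63 FREE]
Op 4: b = realloc(b, 26) -> b = 0; heap: [0-25 ALLOC][26-63 FREE]
Op 5: free(b) -> (freed b); heap: [0-63 FREE]
Op 6: c = malloc(4) -> c = 0; heap: [0-3 ALLOC][4-63 FREE]
malloc(47): first-fit scan over [0-3 ALLOC][4-63 FREE] -> 4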